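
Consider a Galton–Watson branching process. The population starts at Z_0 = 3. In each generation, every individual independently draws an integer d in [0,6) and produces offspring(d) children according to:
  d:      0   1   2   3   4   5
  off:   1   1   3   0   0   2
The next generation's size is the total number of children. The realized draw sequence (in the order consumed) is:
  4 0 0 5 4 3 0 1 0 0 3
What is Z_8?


gen 0: Z_0=3, draws=[4, 0, 0], offspring=[0, 1, 1], Z_1=2
gen 1: Z_1=2, draws=[5, 4], offspring=[2, 0], Z_2=2
gen 2: Z_2=2, draws=[3, 0], offspring=[0, 1], Z_3=1
gen 3: Z_3=1, draws=[1], offspring=[1], Z_4=1
gen 4: Z_4=1, draws=[0], offspring=[1], Z_5=1
gen 5: Z_5=1, draws=[0], offspring=[1], Z_6=1
gen 6: Z_6=1, draws=[3], offspring=[0], Z_7=0
gen 7: Z_7=0, draws=[], offspring=[], Z_8=0

0


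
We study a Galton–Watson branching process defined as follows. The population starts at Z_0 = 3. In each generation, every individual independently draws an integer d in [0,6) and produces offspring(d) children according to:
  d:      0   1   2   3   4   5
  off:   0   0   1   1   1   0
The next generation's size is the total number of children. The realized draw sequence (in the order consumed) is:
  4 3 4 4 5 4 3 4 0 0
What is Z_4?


gen 0: Z_0=3, draws=[4, 3, 4], offspring=[1, 1, 1], Z_1=3
gen 1: Z_1=3, draws=[4, 5, 4], offspring=[1, 0, 1], Z_2=2
gen 2: Z_2=2, draws=[3, 4], offspring=[1, 1], Z_3=2
gen 3: Z_3=2, draws=[0, 0], offspring=[0, 0], Z_4=0

0


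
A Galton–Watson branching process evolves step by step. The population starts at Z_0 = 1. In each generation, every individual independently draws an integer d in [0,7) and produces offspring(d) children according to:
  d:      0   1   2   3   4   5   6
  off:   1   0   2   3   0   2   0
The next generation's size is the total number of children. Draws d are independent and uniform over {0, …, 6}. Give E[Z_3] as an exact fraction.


512/343

Outcome values over d=0..6: [1, 0, 2, 3, 0, 2, 0]
Σy = 8, Σy² = 18, M = 7
μ = 8/7 = 8/7,  σ² = 18/7 − (8/7)² = 62/49
E[Z_0] = 1
E[Z_1] = 8/7·E[Z_0] = 8/7
E[Z_2] = 8/7·E[Z_1] = 64/49
E[Z_3] = 8/7·E[Z_2] = 512/343


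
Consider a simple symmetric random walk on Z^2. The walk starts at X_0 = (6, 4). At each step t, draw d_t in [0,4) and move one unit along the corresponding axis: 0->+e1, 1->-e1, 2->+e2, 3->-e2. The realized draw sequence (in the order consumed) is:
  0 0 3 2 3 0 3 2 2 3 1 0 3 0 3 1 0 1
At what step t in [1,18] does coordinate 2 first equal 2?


t=0: X=(6, 4), d=0 → +e1, X_1=(7, 4)
t=1: X=(7, 4), d=0 → +e1, X_2=(8, 4)
t=2: X=(8, 4), d=3 → -e2, X_3=(8, 3)
t=3: X=(8, 3), d=2 → +e2, X_4=(8, 4)
t=4: X=(8, 4), d=3 → -e2, X_5=(8, 3)
t=5: X=(8, 3), d=0 → +e1, X_6=(9, 3)
t=6: X=(9, 3), d=3 → -e2, X_7=(9, 2)
t=7: X=(9, 2), d=2 → +e2, X_8=(9, 3)
t=8: X=(9, 3), d=2 → +e2, X_9=(9, 4)
t=9: X=(9, 4), d=3 → -e2, X_10=(9, 3)
t=10: X=(9, 3), d=1 → -e1, X_11=(8, 3)
t=11: X=(8, 3), d=0 → +e1, X_12=(9, 3)
t=12: X=(9, 3), d=3 → -e2, X_13=(9, 2)
t=13: X=(9, 2), d=0 → +e1, X_14=(10, 2)
t=14: X=(10, 2), d=3 → -e2, X_15=(10, 1)
t=15: X=(10, 1), d=1 → -e1, X_16=(9, 1)
t=16: X=(9, 1), d=0 → +e1, X_17=(10, 1)
t=17: X=(10, 1), d=1 → -e1, X_18=(9, 1)

7


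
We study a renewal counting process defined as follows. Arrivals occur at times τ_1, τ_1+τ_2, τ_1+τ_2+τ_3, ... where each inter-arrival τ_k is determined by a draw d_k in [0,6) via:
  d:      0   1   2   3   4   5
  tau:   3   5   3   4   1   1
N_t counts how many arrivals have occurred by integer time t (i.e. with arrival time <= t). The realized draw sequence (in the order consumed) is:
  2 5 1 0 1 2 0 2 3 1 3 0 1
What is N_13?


draw d_1=2: τ_1=3, arrival time A_1=3
draw d_2=5: τ_2=1, arrival time A_2=4
draw d_3=1: τ_3=5, arrival time A_3=9
draw d_4=0: τ_4=3, arrival time A_4=12
draw d_5=1: τ_5=5, arrival time A_5=17
draw d_6=2: τ_6=3, arrival time A_6=20
draw d_7=0: τ_7=3, arrival time A_7=23
draw d_8=2: τ_8=3, arrival time A_8=26
draw d_9=3: τ_9=4, arrival time A_9=30
draw d_10=1: τ_10=5, arrival time A_10=35
draw d_11=3: τ_11=4, arrival time A_11=39
draw d_12=0: τ_12=3, arrival time A_12=42
draw d_13=1: τ_13=5, arrival time A_13=47
N_t over t=0..13: 0:0 1:0 2:0 3:1 4:2 5:2 6:2 7:2 8:2 9:3 10:3 11:3 12:4 13:4

4


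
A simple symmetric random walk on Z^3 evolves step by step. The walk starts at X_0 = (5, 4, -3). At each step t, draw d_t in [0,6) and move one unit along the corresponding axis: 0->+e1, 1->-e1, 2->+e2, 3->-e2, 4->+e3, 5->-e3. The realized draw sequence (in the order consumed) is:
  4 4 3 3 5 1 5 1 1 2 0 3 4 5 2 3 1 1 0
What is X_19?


t=0: X=(5, 4, -3), d=4 → +e3, X_1=(5, 4, -2)
t=1: X=(5, 4, -2), d=4 → +e3, X_2=(5, 4, -1)
t=2: X=(5, 4, -1), d=3 → -e2, X_3=(5, 3, -1)
t=3: X=(5, 3, -1), d=3 → -e2, X_4=(5, 2, -1)
t=4: X=(5, 2, -1), d=5 → -e3, X_5=(5, 2, -2)
t=5: X=(5, 2, -2), d=1 → -e1, X_6=(4, 2, -2)
t=6: X=(4, 2, -2), d=5 → -e3, X_7=(4, 2, -3)
t=7: X=(4, 2, -3), d=1 → -e1, X_8=(3, 2, -3)
t=8: X=(3, 2, -3), d=1 → -e1, X_9=(2, 2, -3)
t=9: X=(2, 2, -3), d=2 → +e2, X_10=(2, 3, -3)
t=10: X=(2, 3, -3), d=0 → +e1, X_11=(3, 3, -3)
t=11: X=(3, 3, -3), d=3 → -e2, X_12=(3, 2, -3)
t=12: X=(3, 2, -3), d=4 → +e3, X_13=(3, 2, -2)
t=13: X=(3, 2, -2), d=5 → -e3, X_14=(3, 2, -3)
t=14: X=(3, 2, -3), d=2 → +e2, X_15=(3, 3, -3)
t=15: X=(3, 3, -3), d=3 → -e2, X_16=(3, 2, -3)
t=16: X=(3, 2, -3), d=1 → -e1, X_17=(2, 2, -3)
t=17: X=(2, 2, -3), d=1 → -e1, X_18=(1, 2, -3)
t=18: X=(1, 2, -3), d=0 → +e1, X_19=(2, 2, -3)

(2, 2, -3)


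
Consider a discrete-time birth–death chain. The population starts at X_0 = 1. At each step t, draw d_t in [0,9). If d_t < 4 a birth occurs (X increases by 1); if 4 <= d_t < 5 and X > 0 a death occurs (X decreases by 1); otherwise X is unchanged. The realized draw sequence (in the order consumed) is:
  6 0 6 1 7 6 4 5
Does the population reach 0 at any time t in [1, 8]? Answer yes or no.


no

t=0: X=1, d=6 → hold, X_1=1
t=1: X=1, d=0 → birth, X_2=2
t=2: X=2, d=6 → hold, X_3=2
t=3: X=2, d=1 → birth, X_4=3
t=4: X=3, d=7 → hold, X_5=3
t=5: X=3, d=6 → hold, X_6=3
t=6: X=3, d=4 → death, X_7=2
t=7: X=2, d=5 → hold, X_8=2


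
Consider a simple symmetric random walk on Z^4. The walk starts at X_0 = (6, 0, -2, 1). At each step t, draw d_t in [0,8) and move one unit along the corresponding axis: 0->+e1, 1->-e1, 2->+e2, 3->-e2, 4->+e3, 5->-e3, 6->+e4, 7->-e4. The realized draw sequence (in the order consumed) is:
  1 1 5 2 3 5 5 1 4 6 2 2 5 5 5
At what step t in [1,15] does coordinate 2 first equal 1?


t=0: X=(6, 0, -2, 1), d=1 → -e1, X_1=(5, 0, -2, 1)
t=1: X=(5, 0, -2, 1), d=1 → -e1, X_2=(4, 0, -2, 1)
t=2: X=(4, 0, -2, 1), d=5 → -e3, X_3=(4, 0, -3, 1)
t=3: X=(4, 0, -3, 1), d=2 → +e2, X_4=(4, 1, -3, 1)
t=4: X=(4, 1, -3, 1), d=3 → -e2, X_5=(4, 0, -3, 1)
t=5: X=(4, 0, -3, 1), d=5 → -e3, X_6=(4, 0, -4, 1)
t=6: X=(4, 0, -4, 1), d=5 → -e3, X_7=(4, 0, -5, 1)
t=7: X=(4, 0, -5, 1), d=1 → -e1, X_8=(3, 0, -5, 1)
t=8: X=(3, 0, -5, 1), d=4 → +e3, X_9=(3, 0, -4, 1)
t=9: X=(3, 0, -4, 1), d=6 → +e4, X_10=(3, 0, -4, 2)
t=10: X=(3, 0, -4, 2), d=2 → +e2, X_11=(3, 1, -4, 2)
t=11: X=(3, 1, -4, 2), d=2 → +e2, X_12=(3, 2, -4, 2)
t=12: X=(3, 2, -4, 2), d=5 → -e3, X_13=(3, 2, -5, 2)
t=13: X=(3, 2, -5, 2), d=5 → -e3, X_14=(3, 2, -6, 2)
t=14: X=(3, 2, -6, 2), d=5 → -e3, X_15=(3, 2, -7, 2)

4


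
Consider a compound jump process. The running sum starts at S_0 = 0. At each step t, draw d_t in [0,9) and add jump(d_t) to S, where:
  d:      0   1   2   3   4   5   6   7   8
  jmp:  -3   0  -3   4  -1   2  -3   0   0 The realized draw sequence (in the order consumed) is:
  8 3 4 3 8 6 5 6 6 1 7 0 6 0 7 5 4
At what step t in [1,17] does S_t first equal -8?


t=0: S=0, d=8, jump=0, S_1=0
t=1: S=0, d=3, jump=4, S_2=4
t=2: S=4, d=4, jump=-1, S_3=3
t=3: S=3, d=3, jump=4, S_4=7
t=4: S=7, d=8, jump=0, S_5=7
t=5: S=7, d=6, jump=-3, S_6=4
t=6: S=4, d=5, jump=2, S_7=6
t=7: S=6, d=6, jump=-3, S_8=3
t=8: S=3, d=6, jump=-3, S_9=0
t=9: S=0, d=1, jump=0, S_10=0
t=10: S=0, d=7, jump=0, S_11=0
t=11: S=0, d=0, jump=-3, S_12=-3
t=12: S=-3, d=6, jump=-3, S_13=-6
t=13: S=-6, d=0, jump=-3, S_14=-9
t=14: S=-9, d=7, jump=0, S_15=-9
t=15: S=-9, d=5, jump=2, S_16=-7
t=16: S=-7, d=4, jump=-1, S_17=-8

17


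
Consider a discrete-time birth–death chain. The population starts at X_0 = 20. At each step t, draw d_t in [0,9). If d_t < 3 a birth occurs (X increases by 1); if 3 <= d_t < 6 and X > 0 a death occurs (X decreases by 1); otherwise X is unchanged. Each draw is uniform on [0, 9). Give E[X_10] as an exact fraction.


20

X can drop by at most 1 per step and X_0 = 20 > T = 10, so X_t >= 20 − t >= 10 > 0 for every t <= 10: the floor at 0 (the 'and X > 0' condition) never binds. Hence X_10 = X_0 + Σ_{t<10} Y_t with i.i.d. increments Y_t = y(d_t) ∈ {+1, −1, 0}.
Outcome values over d=0..8: [1, 1, 1, -1, -1, -1, 0, 0, 0]
Σy = 0, Σy² = 6, M = 9
μ = 0/9 = 0,  σ² = 6/9 − (0)² = 2/3
E[X_10] = 20 + 10·(0) = 20


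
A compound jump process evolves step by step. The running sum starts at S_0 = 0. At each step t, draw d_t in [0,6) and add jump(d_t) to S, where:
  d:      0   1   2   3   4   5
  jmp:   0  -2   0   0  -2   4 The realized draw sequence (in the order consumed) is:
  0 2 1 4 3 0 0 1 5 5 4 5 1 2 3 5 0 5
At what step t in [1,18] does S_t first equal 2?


10

t=0: S=0, d=0, jump=0, S_1=0
t=1: S=0, d=2, jump=0, S_2=0
t=2: S=0, d=1, jump=-2, S_3=-2
t=3: S=-2, d=4, jump=-2, S_4=-4
t=4: S=-4, d=3, jump=0, S_5=-4
t=5: S=-4, d=0, jump=0, S_6=-4
t=6: S=-4, d=0, jump=0, S_7=-4
t=7: S=-4, d=1, jump=-2, S_8=-6
t=8: S=-6, d=5, jump=4, S_9=-2
t=9: S=-2, d=5, jump=4, S_10=2
t=10: S=2, d=4, jump=-2, S_11=0
t=11: S=0, d=5, jump=4, S_12=4
t=12: S=4, d=1, jump=-2, S_13=2
t=13: S=2, d=2, jump=0, S_14=2
t=14: S=2, d=3, jump=0, S_15=2
t=15: S=2, d=5, jump=4, S_16=6
t=16: S=6, d=0, jump=0, S_17=6
t=17: S=6, d=5, jump=4, S_18=10


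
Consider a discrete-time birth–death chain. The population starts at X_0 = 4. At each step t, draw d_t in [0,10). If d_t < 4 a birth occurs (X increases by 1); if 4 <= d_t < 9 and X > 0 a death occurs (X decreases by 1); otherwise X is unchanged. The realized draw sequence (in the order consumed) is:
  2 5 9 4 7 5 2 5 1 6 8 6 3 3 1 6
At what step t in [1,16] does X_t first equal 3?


t=0: X=4, d=2 → birth, X_1=5
t=1: X=5, d=5 → death, X_2=4
t=2: X=4, d=9 → hold, X_3=4
t=3: X=4, d=4 → death, X_4=3
t=4: X=3, d=7 → death, X_5=2
t=5: X=2, d=5 → death, X_6=1
t=6: X=1, d=2 → birth, X_7=2
t=7: X=2, d=5 → death, X_8=1
t=8: X=1, d=1 → birth, X_9=2
t=9: X=2, d=6 → death, X_10=1
t=10: X=1, d=8 → death, X_11=0
t=11: X=0, d=6 → hold, X_12=0
t=12: X=0, d=3 → birth, X_13=1
t=13: X=1, d=3 → birth, X_14=2
t=14: X=2, d=1 → birth, X_15=3
t=15: X=3, d=6 → death, X_16=2

4


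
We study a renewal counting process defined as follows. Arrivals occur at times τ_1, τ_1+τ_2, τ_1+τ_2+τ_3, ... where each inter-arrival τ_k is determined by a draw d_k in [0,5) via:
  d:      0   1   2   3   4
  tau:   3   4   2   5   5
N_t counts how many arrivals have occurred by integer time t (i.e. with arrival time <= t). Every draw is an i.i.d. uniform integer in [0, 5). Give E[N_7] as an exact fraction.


Inter-arrival values over d=0..4: [3, 4, 2, 5, 5]
Each d has probability 1/5, so the pmf of τ is: f(2) = 1/5, f(3) = 1/5, f(4) = 1/5, f(5) = 2/5
Renewal equation for m(n) = E[N_n]: condition on τ_1 = k (if k <= n, one arrival plus a fresh copy on the remaining n−k steps): m(n) = F(n) + Σ_{k<=n} f(k)·m(n−k), where F(n) = P(τ <= n) and m(0) = 0
m(1) = F(1) = 0
m(2) = F(2) = 1/5
m(3) = F(3) = 2/5
m(4) = F(4) + f(2)·m(2) = 3/5 + 1/5·1/5 = 16/25
m(5) = F(5) + f(2)·m(3) + f(3)·m(2) = 1 + 1/5·2/5 + 1/5·1/5 = 28/25
m(6) = F(6) + f(2)·m(4) + f(3)·m(3) + f(4)·m(2) = 1 + 1/5·16/25 + 1/5·2/5 + 1/5·1/5 = 156/125
m(7) = F(7) + f(2)·m(5) + f(3)·m(4) + f(4)·m(3) + f(5)·m(2) = 1 + 1/5·28/25 + 1/5·16/25 + 1/5·2/5 + 2/5·1/5 = 189/125
E[N_7] = m(7) = 189/125

189/125


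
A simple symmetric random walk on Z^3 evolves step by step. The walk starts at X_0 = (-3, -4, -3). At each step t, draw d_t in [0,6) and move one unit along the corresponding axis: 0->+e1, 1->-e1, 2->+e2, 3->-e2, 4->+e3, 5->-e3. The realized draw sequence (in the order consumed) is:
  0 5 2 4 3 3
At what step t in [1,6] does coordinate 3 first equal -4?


t=0: X=(-3, -4, -3), d=0 → +e1, X_1=(-2, -4, -3)
t=1: X=(-2, -4, -3), d=5 → -e3, X_2=(-2, -4, -4)
t=2: X=(-2, -4, -4), d=2 → +e2, X_3=(-2, -3, -4)
t=3: X=(-2, -3, -4), d=4 → +e3, X_4=(-2, -3, -3)
t=4: X=(-2, -3, -3), d=3 → -e2, X_5=(-2, -4, -3)
t=5: X=(-2, -4, -3), d=3 → -e2, X_6=(-2, -5, -3)

2


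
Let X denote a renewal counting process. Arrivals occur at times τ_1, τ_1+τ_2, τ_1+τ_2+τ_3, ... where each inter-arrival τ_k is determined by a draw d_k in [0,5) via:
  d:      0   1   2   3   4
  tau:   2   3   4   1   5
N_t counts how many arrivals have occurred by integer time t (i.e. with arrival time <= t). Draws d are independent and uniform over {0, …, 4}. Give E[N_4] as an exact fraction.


671/625

Inter-arrival values over d=0..4: [2, 3, 4, 1, 5]
Each d has probability 1/5, so the pmf of τ is: f(1) = 1/5, f(2) = 1/5, f(3) = 1/5, f(4) = 1/5, f(5) = 1/5
Renewal equation for m(n) = E[N_n]: condition on τ_1 = k (if k <= n, one arrival plus a fresh copy on the remaining n−k steps): m(n) = F(n) + Σ_{k<=n} f(k)·m(n−k), where F(n) = P(τ <= n) and m(0) = 0
m(1) = F(1) = 1/5
m(2) = F(2) + f(1)·m(1) = 2/5 + 1/5·1/5 = 11/25
m(3) = F(3) + f(1)·m(2) + f(2)·m(1) = 3/5 + 1/5·11/25 + 1/5·1/5 = 91/125
m(4) = F(4) + f(1)·m(3) + f(2)·m(2) + f(3)·m(1) = 4/5 + 1/5·91/125 + 1/5·11/25 + 1/5·1/5 = 671/625
E[N_4] = m(4) = 671/625


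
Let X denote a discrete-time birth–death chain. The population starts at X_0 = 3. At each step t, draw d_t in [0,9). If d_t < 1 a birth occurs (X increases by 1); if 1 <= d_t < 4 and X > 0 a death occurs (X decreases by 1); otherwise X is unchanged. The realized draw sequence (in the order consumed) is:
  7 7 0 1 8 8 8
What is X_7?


t=0: X=3, d=7 → hold, X_1=3
t=1: X=3, d=7 → hold, X_2=3
t=2: X=3, d=0 → birth, X_3=4
t=3: X=4, d=1 → death, X_4=3
t=4: X=3, d=8 → hold, X_5=3
t=5: X=3, d=8 → hold, X_6=3
t=6: X=3, d=8 → hold, X_7=3

3


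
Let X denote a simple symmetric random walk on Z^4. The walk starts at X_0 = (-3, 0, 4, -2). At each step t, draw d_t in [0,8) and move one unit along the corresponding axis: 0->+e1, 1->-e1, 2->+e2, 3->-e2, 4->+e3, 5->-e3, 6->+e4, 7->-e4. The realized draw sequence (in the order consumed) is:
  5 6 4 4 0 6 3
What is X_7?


(-2, -1, 5, 0)

t=0: X=(-3, 0, 4, -2), d=5 → -e3, X_1=(-3, 0, 3, -2)
t=1: X=(-3, 0, 3, -2), d=6 → +e4, X_2=(-3, 0, 3, -1)
t=2: X=(-3, 0, 3, -1), d=4 → +e3, X_3=(-3, 0, 4, -1)
t=3: X=(-3, 0, 4, -1), d=4 → +e3, X_4=(-3, 0, 5, -1)
t=4: X=(-3, 0, 5, -1), d=0 → +e1, X_5=(-2, 0, 5, -1)
t=5: X=(-2, 0, 5, -1), d=6 → +e4, X_6=(-2, 0, 5, 0)
t=6: X=(-2, 0, 5, 0), d=3 → -e2, X_7=(-2, -1, 5, 0)


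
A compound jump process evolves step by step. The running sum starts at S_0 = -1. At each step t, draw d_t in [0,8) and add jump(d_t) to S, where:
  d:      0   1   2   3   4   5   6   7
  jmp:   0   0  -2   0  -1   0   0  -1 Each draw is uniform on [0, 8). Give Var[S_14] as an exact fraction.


7

Outcome values over d=0..7: [0, 0, -2, 0, -1, 0, 0, -1]
Σy = -4, Σy² = 6, M = 8
μ = -4/8 = -1/2,  σ² = 6/8 − (-1/2)² = 1/2
Independent increments: Var[S_14] = 14·σ² = 14·(1/2) = 7


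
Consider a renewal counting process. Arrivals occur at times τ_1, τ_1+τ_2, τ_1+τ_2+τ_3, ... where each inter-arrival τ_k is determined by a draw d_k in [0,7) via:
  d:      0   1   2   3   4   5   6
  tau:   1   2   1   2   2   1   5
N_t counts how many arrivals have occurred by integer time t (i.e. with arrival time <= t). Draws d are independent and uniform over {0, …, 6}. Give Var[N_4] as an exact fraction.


Inter-arrival values over d=0..6: [1, 2, 1, 2, 2, 1, 5]
Each d has probability 1/7, so the pmf of τ is: f(1) = 3/7, f(2) = 3/7, f(5) = 1/7
Let p_n(j) = P(N_n = j), with p_0 = [1]. Condition on τ_1: p_n(0) = P(τ > n), and for j >= 1, p_n(j) = Σ_{k<=n} f(k)·p_{n−k}(j−1)
p_1 = [4/7, 3/7]  (j = 0..1)
p_2 = [1/7, 33/49, 9/49]  (j = 0..2)
p_3 = [1/7, 15/49, 162/343, 27/343]  (j = 0..3)
p_4 = [1/7, 6/49, 144/343, 675/2401, 81/2401]  (j = 0..4)
E[N_4] = Σ j·p_4(j) = 4659/2401;  E[N_4²] = Σ j²·p_4(j) = 1671/343
Var[N_4] = 1671/343 − (4659/2401)² = 6378216/5764801

6378216/5764801


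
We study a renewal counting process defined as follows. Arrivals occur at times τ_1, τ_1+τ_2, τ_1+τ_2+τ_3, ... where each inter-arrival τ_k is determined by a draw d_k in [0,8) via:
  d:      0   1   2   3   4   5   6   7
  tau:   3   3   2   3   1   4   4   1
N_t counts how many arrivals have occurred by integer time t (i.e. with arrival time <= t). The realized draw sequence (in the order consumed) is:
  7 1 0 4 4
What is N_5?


2

draw d_1=7: τ_1=1, arrival time A_1=1
draw d_2=1: τ_2=3, arrival time A_2=4
draw d_3=0: τ_3=3, arrival time A_3=7
draw d_4=4: τ_4=1, arrival time A_4=8
draw d_5=4: τ_5=1, arrival time A_5=9
N_t over t=0..5: 0:0 1:1 2:1 3:1 4:2 5:2


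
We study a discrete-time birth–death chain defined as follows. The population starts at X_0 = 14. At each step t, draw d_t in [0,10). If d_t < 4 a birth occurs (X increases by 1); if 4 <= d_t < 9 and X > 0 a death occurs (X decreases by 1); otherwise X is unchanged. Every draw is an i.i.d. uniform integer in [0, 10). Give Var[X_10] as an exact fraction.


X can drop by at most 1 per step and X_0 = 14 > T = 10, so X_t >= 14 − t >= 4 > 0 for every t <= 10: the floor at 0 (the 'and X > 0' condition) never binds. Hence X_10 = X_0 + Σ_{t<10} Y_t with i.i.d. increments Y_t = y(d_t) ∈ {+1, −1, 0}.
Outcome values over d=0..9: [1, 1, 1, 1, -1, -1, -1, -1, -1, 0]
Σy = -1, Σy² = 9, M = 10
μ = -1/10 = -1/10,  σ² = 9/10 − (-1/10)² = 89/100
Independent increments: Var[X_10] = 10·σ² = 10·(89/100) = 89/10

89/10


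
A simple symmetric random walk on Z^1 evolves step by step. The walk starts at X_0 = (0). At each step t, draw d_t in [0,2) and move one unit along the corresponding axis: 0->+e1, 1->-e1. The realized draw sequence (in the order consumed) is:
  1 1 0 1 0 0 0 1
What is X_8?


(0)

t=0: X=(0), d=1 → -e1, X_1=(-1)
t=1: X=(-1), d=1 → -e1, X_2=(-2)
t=2: X=(-2), d=0 → +e1, X_3=(-1)
t=3: X=(-1), d=1 → -e1, X_4=(-2)
t=4: X=(-2), d=0 → +e1, X_5=(-1)
t=5: X=(-1), d=0 → +e1, X_6=(0)
t=6: X=(0), d=0 → +e1, X_7=(1)
t=7: X=(1), d=1 → -e1, X_8=(0)


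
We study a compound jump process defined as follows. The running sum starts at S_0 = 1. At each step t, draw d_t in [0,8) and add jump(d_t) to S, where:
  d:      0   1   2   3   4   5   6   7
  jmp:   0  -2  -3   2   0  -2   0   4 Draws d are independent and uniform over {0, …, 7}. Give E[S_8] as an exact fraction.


0

Outcome values over d=0..7: [0, -2, -3, 2, 0, -2, 0, 4]
Σy = -1, Σy² = 37, M = 8
μ = -1/8 = -1/8,  σ² = 37/8 − (-1/8)² = 295/64
E[S_8] = 1 + 8·(-1/8) = 0


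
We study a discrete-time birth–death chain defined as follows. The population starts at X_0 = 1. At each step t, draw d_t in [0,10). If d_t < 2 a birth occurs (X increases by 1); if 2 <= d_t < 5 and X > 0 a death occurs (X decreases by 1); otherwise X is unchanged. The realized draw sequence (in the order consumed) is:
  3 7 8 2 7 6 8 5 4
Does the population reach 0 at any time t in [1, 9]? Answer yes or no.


yes

t=0: X=1, d=3 → death, X_1=0
t=1: X=0, d=7 → hold, X_2=0
t=2: X=0, d=8 → hold, X_3=0
t=3: X=0, d=2 → hold, X_4=0
t=4: X=0, d=7 → hold, X_5=0
t=5: X=0, d=6 → hold, X_6=0
t=6: X=0, d=8 → hold, X_7=0
t=7: X=0, d=5 → hold, X_8=0
t=8: X=0, d=4 → hold, X_9=0


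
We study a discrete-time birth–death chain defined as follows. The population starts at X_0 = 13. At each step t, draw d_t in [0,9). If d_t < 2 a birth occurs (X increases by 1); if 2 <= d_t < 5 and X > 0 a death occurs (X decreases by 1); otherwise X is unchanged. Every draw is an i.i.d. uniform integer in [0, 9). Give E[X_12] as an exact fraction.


35/3

X can drop by at most 1 per step and X_0 = 13 > T = 12, so X_t >= 13 − t >= 1 > 0 for every t <= 12: the floor at 0 (the 'and X > 0' condition) never binds. Hence X_12 = X_0 + Σ_{t<12} Y_t with i.i.d. increments Y_t = y(d_t) ∈ {+1, −1, 0}.
Outcome values over d=0..8: [1, 1, -1, -1, -1, 0, 0, 0, 0]
Σy = -1, Σy² = 5, M = 9
μ = -1/9 = -1/9,  σ² = 5/9 − (-1/9)² = 44/81
E[X_12] = 13 + 12·(-1/9) = 35/3


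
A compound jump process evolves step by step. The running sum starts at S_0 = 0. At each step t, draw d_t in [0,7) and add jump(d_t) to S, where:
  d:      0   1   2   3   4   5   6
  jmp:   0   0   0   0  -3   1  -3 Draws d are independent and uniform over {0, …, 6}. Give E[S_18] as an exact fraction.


Outcome values over d=0..6: [0, 0, 0, 0, -3, 1, -3]
Σy = -5, Σy² = 19, M = 7
μ = -5/7 = -5/7,  σ² = 19/7 − (-5/7)² = 108/49
E[S_18] = 0 + 18·(-5/7) = -90/7

-90/7


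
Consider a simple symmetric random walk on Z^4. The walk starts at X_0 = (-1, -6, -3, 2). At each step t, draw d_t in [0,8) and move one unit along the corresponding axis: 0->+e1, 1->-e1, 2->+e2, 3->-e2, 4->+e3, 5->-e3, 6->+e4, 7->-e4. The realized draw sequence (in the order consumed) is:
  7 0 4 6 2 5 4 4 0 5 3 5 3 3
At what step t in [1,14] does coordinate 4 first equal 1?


t=0: X=(-1, -6, -3, 2), d=7 → -e4, X_1=(-1, -6, -3, 1)
t=1: X=(-1, -6, -3, 1), d=0 → +e1, X_2=(0, -6, -3, 1)
t=2: X=(0, -6, -3, 1), d=4 → +e3, X_3=(0, -6, -2, 1)
t=3: X=(0, -6, -2, 1), d=6 → +e4, X_4=(0, -6, -2, 2)
t=4: X=(0, -6, -2, 2), d=2 → +e2, X_5=(0, -5, -2, 2)
t=5: X=(0, -5, -2, 2), d=5 → -e3, X_6=(0, -5, -3, 2)
t=6: X=(0, -5, -3, 2), d=4 → +e3, X_7=(0, -5, -2, 2)
t=7: X=(0, -5, -2, 2), d=4 → +e3, X_8=(0, -5, -1, 2)
t=8: X=(0, -5, -1, 2), d=0 → +e1, X_9=(1, -5, -1, 2)
t=9: X=(1, -5, -1, 2), d=5 → -e3, X_10=(1, -5, -2, 2)
t=10: X=(1, -5, -2, 2), d=3 → -e2, X_11=(1, -6, -2, 2)
t=11: X=(1, -6, -2, 2), d=5 → -e3, X_12=(1, -6, -3, 2)
t=12: X=(1, -6, -3, 2), d=3 → -e2, X_13=(1, -7, -3, 2)
t=13: X=(1, -7, -3, 2), d=3 → -e2, X_14=(1, -8, -3, 2)

1


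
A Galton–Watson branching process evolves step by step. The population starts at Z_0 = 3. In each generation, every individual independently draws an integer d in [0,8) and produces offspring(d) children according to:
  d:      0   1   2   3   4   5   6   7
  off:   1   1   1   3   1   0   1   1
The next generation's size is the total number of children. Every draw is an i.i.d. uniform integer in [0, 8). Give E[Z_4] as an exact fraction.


19683/4096

Outcome values over d=0..7: [1, 1, 1, 3, 1, 0, 1, 1]
Σy = 9, Σy² = 15, M = 8
μ = 9/8 = 9/8,  σ² = 15/8 − (9/8)² = 39/64
E[Z_0] = 3
E[Z_1] = 9/8·E[Z_0] = 27/8
E[Z_2] = 9/8·E[Z_1] = 243/64
E[Z_3] = 9/8·E[Z_2] = 2187/512
E[Z_4] = 9/8·E[Z_3] = 19683/4096


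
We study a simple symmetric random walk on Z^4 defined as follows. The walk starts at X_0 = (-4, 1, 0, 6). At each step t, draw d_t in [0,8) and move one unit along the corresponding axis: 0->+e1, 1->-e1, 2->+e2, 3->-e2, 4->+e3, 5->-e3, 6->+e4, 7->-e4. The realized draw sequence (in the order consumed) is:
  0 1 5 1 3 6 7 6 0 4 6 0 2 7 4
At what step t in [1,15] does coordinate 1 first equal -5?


4

t=0: X=(-4, 1, 0, 6), d=0 → +e1, X_1=(-3, 1, 0, 6)
t=1: X=(-3, 1, 0, 6), d=1 → -e1, X_2=(-4, 1, 0, 6)
t=2: X=(-4, 1, 0, 6), d=5 → -e3, X_3=(-4, 1, -1, 6)
t=3: X=(-4, 1, -1, 6), d=1 → -e1, X_4=(-5, 1, -1, 6)
t=4: X=(-5, 1, -1, 6), d=3 → -e2, X_5=(-5, 0, -1, 6)
t=5: X=(-5, 0, -1, 6), d=6 → +e4, X_6=(-5, 0, -1, 7)
t=6: X=(-5, 0, -1, 7), d=7 → -e4, X_7=(-5, 0, -1, 6)
t=7: X=(-5, 0, -1, 6), d=6 → +e4, X_8=(-5, 0, -1, 7)
t=8: X=(-5, 0, -1, 7), d=0 → +e1, X_9=(-4, 0, -1, 7)
t=9: X=(-4, 0, -1, 7), d=4 → +e3, X_10=(-4, 0, 0, 7)
t=10: X=(-4, 0, 0, 7), d=6 → +e4, X_11=(-4, 0, 0, 8)
t=11: X=(-4, 0, 0, 8), d=0 → +e1, X_12=(-3, 0, 0, 8)
t=12: X=(-3, 0, 0, 8), d=2 → +e2, X_13=(-3, 1, 0, 8)
t=13: X=(-3, 1, 0, 8), d=7 → -e4, X_14=(-3, 1, 0, 7)
t=14: X=(-3, 1, 0, 7), d=4 → +e3, X_15=(-3, 1, 1, 7)


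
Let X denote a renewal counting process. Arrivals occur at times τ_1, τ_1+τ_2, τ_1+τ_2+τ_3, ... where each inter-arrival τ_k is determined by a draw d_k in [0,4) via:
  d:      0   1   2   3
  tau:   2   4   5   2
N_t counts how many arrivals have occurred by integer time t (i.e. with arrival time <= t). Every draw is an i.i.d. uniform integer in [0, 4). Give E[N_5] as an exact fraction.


Inter-arrival values over d=0..3: [2, 4, 5, 2]
Each d has probability 1/4, so the pmf of τ is: f(2) = 1/2, f(4) = 1/4, f(5) = 1/4
Renewal equation for m(n) = E[N_n]: condition on τ_1 = k (if k <= n, one arrival plus a fresh copy on the remaining n−k steps): m(n) = F(n) + Σ_{k<=n} f(k)·m(n−k), where F(n) = P(τ <= n) and m(0) = 0
m(1) = F(1) = 0
m(2) = F(2) = 1/2
m(3) = F(3) = 1/2
m(4) = F(4) + f(2)·m(2) = 3/4 + 1/2·1/2 = 1
m(5) = F(5) + f(2)·m(3) = 1 + 1/2·1/2 = 5/4
E[N_5] = m(5) = 5/4

5/4


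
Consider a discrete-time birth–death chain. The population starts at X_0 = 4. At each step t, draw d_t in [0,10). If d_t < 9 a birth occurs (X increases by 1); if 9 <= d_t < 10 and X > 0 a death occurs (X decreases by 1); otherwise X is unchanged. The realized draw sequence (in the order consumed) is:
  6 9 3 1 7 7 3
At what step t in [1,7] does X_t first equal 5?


t=0: X=4, d=6 → birth, X_1=5
t=1: X=5, d=9 → death, X_2=4
t=2: X=4, d=3 → birth, X_3=5
t=3: X=5, d=1 → birth, X_4=6
t=4: X=6, d=7 → birth, X_5=7
t=5: X=7, d=7 → birth, X_6=8
t=6: X=8, d=3 → birth, X_7=9

1


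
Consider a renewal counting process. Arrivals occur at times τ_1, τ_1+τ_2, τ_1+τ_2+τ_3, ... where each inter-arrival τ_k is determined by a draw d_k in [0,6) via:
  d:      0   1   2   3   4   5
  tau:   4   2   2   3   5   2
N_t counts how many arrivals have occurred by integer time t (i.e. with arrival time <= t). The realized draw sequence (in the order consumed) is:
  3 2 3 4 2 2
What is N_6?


draw d_1=3: τ_1=3, arrival time A_1=3
draw d_2=2: τ_2=2, arrival time A_2=5
draw d_3=3: τ_3=3, arrival time A_3=8
draw d_4=4: τ_4=5, arrival time A_4=13
draw d_5=2: τ_5=2, arrival time A_5=15
draw d_6=2: τ_6=2, arrival time A_6=17
N_t over t=0..6: 0:0 1:0 2:0 3:1 4:1 5:2 6:2

2


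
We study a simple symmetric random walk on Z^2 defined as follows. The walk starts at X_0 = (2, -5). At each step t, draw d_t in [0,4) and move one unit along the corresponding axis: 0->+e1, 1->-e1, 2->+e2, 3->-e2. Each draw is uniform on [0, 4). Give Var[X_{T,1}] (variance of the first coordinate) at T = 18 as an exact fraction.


9

Outcome values over d=0..3: [1, -1, 0, 0]
Σy = 0, Σy² = 2, M = 4
μ = 0/4 = 0,  σ² = 2/4 − (0)² = 1/2
Independent increments: Var[X_18] = 18·σ² = 18·(1/2) = 9


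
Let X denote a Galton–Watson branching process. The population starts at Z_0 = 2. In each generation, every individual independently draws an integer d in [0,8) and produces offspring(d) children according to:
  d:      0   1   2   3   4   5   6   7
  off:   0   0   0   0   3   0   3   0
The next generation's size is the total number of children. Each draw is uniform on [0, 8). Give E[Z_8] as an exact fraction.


Outcome values over d=0..7: [0, 0, 0, 0, 3, 0, 3, 0]
Σy = 6, Σy² = 18, M = 8
μ = 6/8 = 3/4,  σ² = 18/8 − (3/4)² = 27/16
E[Z_0] = 2
E[Z_1] = 3/4·E[Z_0] = 3/2
E[Z_2] = 3/4·E[Z_1] = 9/8
E[Z_3] = 3/4·E[Z_2] = 27/32
E[Z_4] = 3/4·E[Z_3] = 81/128
E[Z_5] = 3/4·E[Z_4] = 243/512
E[Z_6] = 3/4·E[Z_5] = 729/2048
E[Z_7] = 3/4·E[Z_6] = 2187/8192
E[Z_8] = 3/4·E[Z_7] = 6561/32768

6561/32768


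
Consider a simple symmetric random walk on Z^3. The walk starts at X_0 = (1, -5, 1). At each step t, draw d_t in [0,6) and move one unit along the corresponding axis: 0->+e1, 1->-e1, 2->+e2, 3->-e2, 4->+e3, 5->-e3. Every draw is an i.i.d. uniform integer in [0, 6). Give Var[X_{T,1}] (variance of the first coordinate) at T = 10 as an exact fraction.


10/3

Outcome values over d=0..5: [1, -1, 0, 0, 0, 0]
Σy = 0, Σy² = 2, M = 6
μ = 0/6 = 0,  σ² = 2/6 − (0)² = 1/3
Independent increments: Var[X_10] = 10·σ² = 10·(1/3) = 10/3


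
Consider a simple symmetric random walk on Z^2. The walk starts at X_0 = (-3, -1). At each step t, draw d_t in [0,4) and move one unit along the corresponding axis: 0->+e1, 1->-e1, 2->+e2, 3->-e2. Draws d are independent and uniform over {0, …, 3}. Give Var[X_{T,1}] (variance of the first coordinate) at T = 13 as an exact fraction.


13/2

Outcome values over d=0..3: [1, -1, 0, 0]
Σy = 0, Σy² = 2, M = 4
μ = 0/4 = 0,  σ² = 2/4 − (0)² = 1/2
Independent increments: Var[X_13] = 13·σ² = 13·(1/2) = 13/2


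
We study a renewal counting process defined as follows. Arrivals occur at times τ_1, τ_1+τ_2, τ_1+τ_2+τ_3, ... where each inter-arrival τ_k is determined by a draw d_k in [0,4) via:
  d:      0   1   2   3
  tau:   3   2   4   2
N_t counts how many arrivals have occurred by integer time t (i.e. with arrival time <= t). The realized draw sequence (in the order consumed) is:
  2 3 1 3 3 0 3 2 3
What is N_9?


3

draw d_1=2: τ_1=4, arrival time A_1=4
draw d_2=3: τ_2=2, arrival time A_2=6
draw d_3=1: τ_3=2, arrival time A_3=8
draw d_4=3: τ_4=2, arrival time A_4=10
draw d_5=3: τ_5=2, arrival time A_5=12
draw d_6=0: τ_6=3, arrival time A_6=15
draw d_7=3: τ_7=2, arrival time A_7=17
draw d_8=2: τ_8=4, arrival time A_8=21
draw d_9=3: τ_9=2, arrival time A_9=23
N_t over t=0..9: 0:0 1:0 2:0 3:0 4:1 5:1 6:2 7:2 8:3 9:3


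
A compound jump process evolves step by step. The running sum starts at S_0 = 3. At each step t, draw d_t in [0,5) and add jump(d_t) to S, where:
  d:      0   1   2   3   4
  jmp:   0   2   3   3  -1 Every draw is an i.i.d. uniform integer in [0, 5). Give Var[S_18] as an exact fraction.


Outcome values over d=0..4: [0, 2, 3, 3, -1]
Σy = 7, Σy² = 23, M = 5
μ = 7/5 = 7/5,  σ² = 23/5 − (7/5)² = 66/25
Independent increments: Var[S_18] = 18·σ² = 18·(66/25) = 1188/25

1188/25


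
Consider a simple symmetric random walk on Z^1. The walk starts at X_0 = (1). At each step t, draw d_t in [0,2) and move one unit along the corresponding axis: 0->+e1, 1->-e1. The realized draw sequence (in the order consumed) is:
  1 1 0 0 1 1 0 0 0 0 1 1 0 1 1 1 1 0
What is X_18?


t=0: X=(1), d=1 → -e1, X_1=(0)
t=1: X=(0), d=1 → -e1, X_2=(-1)
t=2: X=(-1), d=0 → +e1, X_3=(0)
t=3: X=(0), d=0 → +e1, X_4=(1)
t=4: X=(1), d=1 → -e1, X_5=(0)
t=5: X=(0), d=1 → -e1, X_6=(-1)
t=6: X=(-1), d=0 → +e1, X_7=(0)
t=7: X=(0), d=0 → +e1, X_8=(1)
t=8: X=(1), d=0 → +e1, X_9=(2)
t=9: X=(2), d=0 → +e1, X_10=(3)
t=10: X=(3), d=1 → -e1, X_11=(2)
t=11: X=(2), d=1 → -e1, X_12=(1)
t=12: X=(1), d=0 → +e1, X_13=(2)
t=13: X=(2), d=1 → -e1, X_14=(1)
t=14: X=(1), d=1 → -e1, X_15=(0)
t=15: X=(0), d=1 → -e1, X_16=(-1)
t=16: X=(-1), d=1 → -e1, X_17=(-2)
t=17: X=(-2), d=0 → +e1, X_18=(-1)

(-1)


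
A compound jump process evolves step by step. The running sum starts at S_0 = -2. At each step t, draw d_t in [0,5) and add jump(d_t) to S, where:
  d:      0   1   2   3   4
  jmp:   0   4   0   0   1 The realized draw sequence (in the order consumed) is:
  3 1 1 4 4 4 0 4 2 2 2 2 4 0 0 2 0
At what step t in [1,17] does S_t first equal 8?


t=0: S=-2, d=3, jump=0, S_1=-2
t=1: S=-2, d=1, jump=4, S_2=2
t=2: S=2, d=1, jump=4, S_3=6
t=3: S=6, d=4, jump=1, S_4=7
t=4: S=7, d=4, jump=1, S_5=8
t=5: S=8, d=4, jump=1, S_6=9
t=6: S=9, d=0, jump=0, S_7=9
t=7: S=9, d=4, jump=1, S_8=10
t=8: S=10, d=2, jump=0, S_9=10
t=9: S=10, d=2, jump=0, S_10=10
t=10: S=10, d=2, jump=0, S_11=10
t=11: S=10, d=2, jump=0, S_12=10
t=12: S=10, d=4, jump=1, S_13=11
t=13: S=11, d=0, jump=0, S_14=11
t=14: S=11, d=0, jump=0, S_15=11
t=15: S=11, d=2, jump=0, S_16=11
t=16: S=11, d=0, jump=0, S_17=11

5


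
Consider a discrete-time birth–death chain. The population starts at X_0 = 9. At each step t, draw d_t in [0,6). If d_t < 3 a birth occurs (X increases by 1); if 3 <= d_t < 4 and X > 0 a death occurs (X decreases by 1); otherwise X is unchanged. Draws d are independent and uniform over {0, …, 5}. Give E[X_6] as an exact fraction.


11

X can drop by at most 1 per step and X_0 = 9 > T = 6, so X_t >= 9 − t >= 3 > 0 for every t <= 6: the floor at 0 (the 'and X > 0' condition) never binds. Hence X_6 = X_0 + Σ_{t<6} Y_t with i.i.d. increments Y_t = y(d_t) ∈ {+1, −1, 0}.
Outcome values over d=0..5: [1, 1, 1, -1, 0, 0]
Σy = 2, Σy² = 4, M = 6
μ = 2/6 = 1/3,  σ² = 4/6 − (1/3)² = 5/9
E[X_6] = 9 + 6·(1/3) = 11


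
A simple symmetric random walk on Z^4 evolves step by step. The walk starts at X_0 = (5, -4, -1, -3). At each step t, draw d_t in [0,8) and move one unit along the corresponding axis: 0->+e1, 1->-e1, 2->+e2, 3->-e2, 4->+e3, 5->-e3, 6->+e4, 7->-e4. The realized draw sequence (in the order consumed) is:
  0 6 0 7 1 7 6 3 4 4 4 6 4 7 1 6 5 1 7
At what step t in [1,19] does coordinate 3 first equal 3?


t=0: X=(5, -4, -1, -3), d=0 → +e1, X_1=(6, -4, -1, -3)
t=1: X=(6, -4, -1, -3), d=6 → +e4, X_2=(6, -4, -1, -2)
t=2: X=(6, -4, -1, -2), d=0 → +e1, X_3=(7, -4, -1, -2)
t=3: X=(7, -4, -1, -2), d=7 → -e4, X_4=(7, -4, -1, -3)
t=4: X=(7, -4, -1, -3), d=1 → -e1, X_5=(6, -4, -1, -3)
t=5: X=(6, -4, -1, -3), d=7 → -e4, X_6=(6, -4, -1, -4)
t=6: X=(6, -4, -1, -4), d=6 → +e4, X_7=(6, -4, -1, -3)
t=7: X=(6, -4, -1, -3), d=3 → -e2, X_8=(6, -5, -1, -3)
t=8: X=(6, -5, -1, -3), d=4 → +e3, X_9=(6, -5, 0, -3)
t=9: X=(6, -5, 0, -3), d=4 → +e3, X_10=(6, -5, 1, -3)
t=10: X=(6, -5, 1, -3), d=4 → +e3, X_11=(6, -5, 2, -3)
t=11: X=(6, -5, 2, -3), d=6 → +e4, X_12=(6, -5, 2, -2)
t=12: X=(6, -5, 2, -2), d=4 → +e3, X_13=(6, -5, 3, -2)
t=13: X=(6, -5, 3, -2), d=7 → -e4, X_14=(6, -5, 3, -3)
t=14: X=(6, -5, 3, -3), d=1 → -e1, X_15=(5, -5, 3, -3)
t=15: X=(5, -5, 3, -3), d=6 → +e4, X_16=(5, -5, 3, -2)
t=16: X=(5, -5, 3, -2), d=5 → -e3, X_17=(5, -5, 2, -2)
t=17: X=(5, -5, 2, -2), d=1 → -e1, X_18=(4, -5, 2, -2)
t=18: X=(4, -5, 2, -2), d=7 → -e4, X_19=(4, -5, 2, -3)

13


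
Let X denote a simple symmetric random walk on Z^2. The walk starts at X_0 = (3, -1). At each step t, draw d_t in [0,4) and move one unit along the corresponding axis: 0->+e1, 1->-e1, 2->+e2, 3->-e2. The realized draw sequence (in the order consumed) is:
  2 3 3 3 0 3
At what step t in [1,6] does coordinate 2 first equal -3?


4

t=0: X=(3, -1), d=2 → +e2, X_1=(3, 0)
t=1: X=(3, 0), d=3 → -e2, X_2=(3, -1)
t=2: X=(3, -1), d=3 → -e2, X_3=(3, -2)
t=3: X=(3, -2), d=3 → -e2, X_4=(3, -3)
t=4: X=(3, -3), d=0 → +e1, X_5=(4, -3)
t=5: X=(4, -3), d=3 → -e2, X_6=(4, -4)


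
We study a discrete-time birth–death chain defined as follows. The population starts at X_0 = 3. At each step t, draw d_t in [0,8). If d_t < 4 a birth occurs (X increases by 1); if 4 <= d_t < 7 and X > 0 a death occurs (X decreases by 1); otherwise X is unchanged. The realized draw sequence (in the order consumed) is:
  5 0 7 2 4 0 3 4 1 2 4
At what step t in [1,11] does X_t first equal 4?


4

t=0: X=3, d=5 → death, X_1=2
t=1: X=2, d=0 → birth, X_2=3
t=2: X=3, d=7 → hold, X_3=3
t=3: X=3, d=2 → birth, X_4=4
t=4: X=4, d=4 → death, X_5=3
t=5: X=3, d=0 → birth, X_6=4
t=6: X=4, d=3 → birth, X_7=5
t=7: X=5, d=4 → death, X_8=4
t=8: X=4, d=1 → birth, X_9=5
t=9: X=5, d=2 → birth, X_10=6
t=10: X=6, d=4 → death, X_11=5


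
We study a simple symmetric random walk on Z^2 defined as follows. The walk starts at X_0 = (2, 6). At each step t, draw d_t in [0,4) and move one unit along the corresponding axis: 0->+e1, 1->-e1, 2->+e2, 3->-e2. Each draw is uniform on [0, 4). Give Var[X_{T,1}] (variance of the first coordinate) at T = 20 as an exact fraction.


10

Outcome values over d=0..3: [1, -1, 0, 0]
Σy = 0, Σy² = 2, M = 4
μ = 0/4 = 0,  σ² = 2/4 − (0)² = 1/2
Independent increments: Var[X_20] = 20·σ² = 20·(1/2) = 10


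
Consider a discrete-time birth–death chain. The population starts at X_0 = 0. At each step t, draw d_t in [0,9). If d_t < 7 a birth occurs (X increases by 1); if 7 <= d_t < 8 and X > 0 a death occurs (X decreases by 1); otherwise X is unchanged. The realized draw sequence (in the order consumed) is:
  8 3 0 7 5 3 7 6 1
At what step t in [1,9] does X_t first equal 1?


2

t=0: X=0, d=8 → hold, X_1=0
t=1: X=0, d=3 → birth, X_2=1
t=2: X=1, d=0 → birth, X_3=2
t=3: X=2, d=7 → death, X_4=1
t=4: X=1, d=5 → birth, X_5=2
t=5: X=2, d=3 → birth, X_6=3
t=6: X=3, d=7 → death, X_7=2
t=7: X=2, d=6 → birth, X_8=3
t=8: X=3, d=1 → birth, X_9=4


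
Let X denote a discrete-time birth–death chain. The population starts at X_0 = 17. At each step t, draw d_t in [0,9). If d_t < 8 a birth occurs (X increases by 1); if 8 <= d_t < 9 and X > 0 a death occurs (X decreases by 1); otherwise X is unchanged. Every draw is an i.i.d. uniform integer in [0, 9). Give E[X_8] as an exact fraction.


X can drop by at most 1 per step and X_0 = 17 > T = 8, so X_t >= 17 − t >= 9 > 0 for every t <= 8: the floor at 0 (the 'and X > 0' condition) never binds. Hence X_8 = X_0 + Σ_{t<8} Y_t with i.i.d. increments Y_t = y(d_t) ∈ {+1, −1, 0}.
Outcome values over d=0..8: [1, 1, 1, 1, 1, 1, 1, 1, -1]
Σy = 7, Σy² = 9, M = 9
μ = 7/9 = 7/9,  σ² = 9/9 − (7/9)² = 32/81
E[X_8] = 17 + 8·(7/9) = 209/9

209/9


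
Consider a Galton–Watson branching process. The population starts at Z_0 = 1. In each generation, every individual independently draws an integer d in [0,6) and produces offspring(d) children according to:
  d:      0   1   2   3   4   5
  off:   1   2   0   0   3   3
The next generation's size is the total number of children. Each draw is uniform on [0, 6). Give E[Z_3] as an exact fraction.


27/8

Outcome values over d=0..5: [1, 2, 0, 0, 3, 3]
Σy = 9, Σy² = 23, M = 6
μ = 9/6 = 3/2,  σ² = 23/6 − (3/2)² = 19/12
E[Z_0] = 1
E[Z_1] = 3/2·E[Z_0] = 3/2
E[Z_2] = 3/2·E[Z_1] = 9/4
E[Z_3] = 3/2·E[Z_2] = 27/8


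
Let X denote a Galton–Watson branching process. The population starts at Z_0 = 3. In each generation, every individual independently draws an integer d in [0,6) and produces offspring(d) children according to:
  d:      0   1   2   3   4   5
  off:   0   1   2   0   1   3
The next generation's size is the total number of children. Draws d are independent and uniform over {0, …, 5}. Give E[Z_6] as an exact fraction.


Outcome values over d=0..5: [0, 1, 2, 0, 1, 3]
Σy = 7, Σy² = 15, M = 6
μ = 7/6 = 7/6,  σ² = 15/6 − (7/6)² = 41/36
E[Z_0] = 3
E[Z_1] = 7/6·E[Z_0] = 7/2
E[Z_2] = 7/6·E[Z_1] = 49/12
E[Z_3] = 7/6·E[Z_2] = 343/72
E[Z_4] = 7/6·E[Z_3] = 2401/432
E[Z_5] = 7/6·E[Z_4] = 16807/2592
E[Z_6] = 7/6·E[Z_5] = 117649/15552

117649/15552


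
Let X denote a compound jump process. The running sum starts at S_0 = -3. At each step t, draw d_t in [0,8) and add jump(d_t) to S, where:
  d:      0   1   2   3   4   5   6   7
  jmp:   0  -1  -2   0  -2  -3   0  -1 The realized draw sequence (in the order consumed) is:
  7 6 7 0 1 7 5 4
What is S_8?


-12

t=0: S=-3, d=7, jump=-1, S_1=-4
t=1: S=-4, d=6, jump=0, S_2=-4
t=2: S=-4, d=7, jump=-1, S_3=-5
t=3: S=-5, d=0, jump=0, S_4=-5
t=4: S=-5, d=1, jump=-1, S_5=-6
t=5: S=-6, d=7, jump=-1, S_6=-7
t=6: S=-7, d=5, jump=-3, S_7=-10
t=7: S=-10, d=4, jump=-2, S_8=-12


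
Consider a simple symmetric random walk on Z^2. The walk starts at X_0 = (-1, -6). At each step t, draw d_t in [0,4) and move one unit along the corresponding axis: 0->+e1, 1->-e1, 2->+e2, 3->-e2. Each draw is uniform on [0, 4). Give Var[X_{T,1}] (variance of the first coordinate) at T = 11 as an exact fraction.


11/2

Outcome values over d=0..3: [1, -1, 0, 0]
Σy = 0, Σy² = 2, M = 4
μ = 0/4 = 0,  σ² = 2/4 − (0)² = 1/2
Independent increments: Var[X_11] = 11·σ² = 11·(1/2) = 11/2


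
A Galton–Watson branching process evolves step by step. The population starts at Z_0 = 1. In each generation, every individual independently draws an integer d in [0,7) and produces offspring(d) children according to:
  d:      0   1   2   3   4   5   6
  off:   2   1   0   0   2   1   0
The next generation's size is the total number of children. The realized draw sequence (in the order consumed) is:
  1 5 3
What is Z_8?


0

gen 0: Z_0=1, draws=[1], offspring=[1], Z_1=1
gen 1: Z_1=1, draws=[5], offspring=[1], Z_2=1
gen 2: Z_2=1, draws=[3], offspring=[0], Z_3=0
gen 3: Z_3=0, draws=[], offspring=[], Z_4=0
gen 4: Z_4=0, draws=[], offspring=[], Z_5=0
gen 5: Z_5=0, draws=[], offspring=[], Z_6=0
gen 6: Z_6=0, draws=[], offspring=[], Z_7=0
gen 7: Z_7=0, draws=[], offspring=[], Z_8=0
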